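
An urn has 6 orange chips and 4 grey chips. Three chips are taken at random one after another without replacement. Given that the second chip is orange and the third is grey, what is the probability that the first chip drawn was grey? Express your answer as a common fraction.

3/8

P(first=grey and the second chip is orange and the third is grey) = (4/10)·(6/9)·(3/8) = 1/10.
P(E) = Σ over first color = 1/6 + 1/10 = 4/15.
By Bayes, P(first=grey | E) = 1/10 / 4/15 = 3/8 ≈ 0.3750.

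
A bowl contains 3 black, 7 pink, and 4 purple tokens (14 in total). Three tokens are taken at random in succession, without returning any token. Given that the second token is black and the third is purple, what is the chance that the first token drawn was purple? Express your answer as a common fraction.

P(first=purple and the second token is black and the third is purple) = (4/14)·(3/13)·(3/12) = 3/182.
P(E) = Σ over first color = 1/91 + 1/26 + 3/182 = 6/91.
By Bayes, P(first=purple | E) = 3/182 / 6/91 = 1/4 ≈ 0.2500.

1/4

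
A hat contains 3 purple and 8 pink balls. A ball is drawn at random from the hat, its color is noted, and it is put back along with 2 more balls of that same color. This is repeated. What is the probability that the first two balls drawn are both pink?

After a pink draw the hat holds 10 pink out of 13.
P = (8/11)·(10/13) = 80/143 ≈ 0.5594.

80/143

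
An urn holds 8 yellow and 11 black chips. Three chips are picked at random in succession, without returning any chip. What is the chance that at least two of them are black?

605/969

Sum the hypergeometric tail for j = 2,…,3 black chips.
Favorable = C(11,2)·C(8,1) + C(11,3)·C(8,0) = 605; total = C(19,3) = 969.
P = 605/969 = 605/969 ≈ 0.6244.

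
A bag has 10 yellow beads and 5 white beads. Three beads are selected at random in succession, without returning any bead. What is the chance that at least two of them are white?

22/91

Sum the hypergeometric tail for j = 2,…,3 white beads.
Favorable = C(5,2)·C(10,1) + C(5,3)·C(10,0) = 110; total = C(15,3) = 455.
P = 110/455 = 22/91 ≈ 0.2418.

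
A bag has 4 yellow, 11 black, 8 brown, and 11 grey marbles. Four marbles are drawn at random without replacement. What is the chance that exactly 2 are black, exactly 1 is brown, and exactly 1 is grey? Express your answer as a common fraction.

Unordered draws without replacement: count favorable combinations over C(34,4).
Favorable = C(4,0) · C(11,2) · C(8,1) · C(11,1) = 4840; total = C(34,4) = 46376.
P = 4840/46376 = 55/527 ≈ 0.1044.

55/527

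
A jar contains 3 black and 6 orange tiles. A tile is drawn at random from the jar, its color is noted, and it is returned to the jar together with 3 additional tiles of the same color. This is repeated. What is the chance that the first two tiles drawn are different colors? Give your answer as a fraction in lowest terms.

Either black then orange, or orange then black; after the first draw the total is 12.
P = (3/9)·(6/12) + (6/9)·(3/12) = 1/3 ≈ 0.3333.

1/3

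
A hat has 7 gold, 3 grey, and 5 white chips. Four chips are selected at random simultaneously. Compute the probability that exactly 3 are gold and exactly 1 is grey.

1/13

Unordered draws without replacement: count favorable combinations over C(15,4).
Favorable = C(7,3) · C(3,1) · C(5,0) = 105; total = C(15,4) = 1365.
P = 105/1365 = 1/13 ≈ 0.0769.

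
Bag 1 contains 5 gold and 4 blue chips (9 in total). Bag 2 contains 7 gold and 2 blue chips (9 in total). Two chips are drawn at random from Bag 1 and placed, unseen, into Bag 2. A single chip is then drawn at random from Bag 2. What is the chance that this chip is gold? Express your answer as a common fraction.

73/99

Condition on how many of the transferred chips are gold (from Bag 1: 5 gold of 9; then Bag 2 has 11 total).
  0 gold: C(5,0)C(4,2)/C(9,2) = 1/6; then P = 7/11
  1 gold: C(5,1)C(4,1)/C(9,2) = 5/9; then P = 8/11
  2 gold: C(5,2)C(4,0)/C(9,2) = 5/18; then P = 9/11
P(gold from Bag 2) = 73/99 ≈ 0.7374.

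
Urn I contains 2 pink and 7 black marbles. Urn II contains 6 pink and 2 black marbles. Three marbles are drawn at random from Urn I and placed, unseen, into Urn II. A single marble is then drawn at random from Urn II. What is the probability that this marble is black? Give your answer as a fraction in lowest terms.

13/33

Condition on how many of the transferred marbles are black (from Urn I: 7 black of 9; then Urn II has 11 total).
  1 black: C(7,1)C(2,2)/C(9,3) = 1/12; then P = 3/11
  2 black: C(7,2)C(2,1)/C(9,3) = 1/2; then P = 4/11
  3 black: C(7,3)C(2,0)/C(9,3) = 5/12; then P = 5/11
P(black from Urn II) = 13/33 ≈ 0.3939.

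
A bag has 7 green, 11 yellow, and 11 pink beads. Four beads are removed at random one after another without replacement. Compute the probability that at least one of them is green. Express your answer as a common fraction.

Use the complement: P(at least one green) = 1 − P(no green).
P(none) = C(22,4)/C(29,4) = 7315/23751.
So P = 1 − 7315/23751 = 2348/3393 ≈ 0.6920.

2348/3393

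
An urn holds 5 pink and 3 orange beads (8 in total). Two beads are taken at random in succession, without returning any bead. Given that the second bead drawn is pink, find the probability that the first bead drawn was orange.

3/7

P(first=orange and the second bead drawn is pink) = (3/8)·(5/7) = 15/56.
P(the second bead drawn is pink) = Σ over first color = 5/14 + 15/56 = 5/8.
By Bayes, P(first=orange | the second bead drawn is pink) = 15/56 / 5/8 = 3/7 ≈ 0.4286.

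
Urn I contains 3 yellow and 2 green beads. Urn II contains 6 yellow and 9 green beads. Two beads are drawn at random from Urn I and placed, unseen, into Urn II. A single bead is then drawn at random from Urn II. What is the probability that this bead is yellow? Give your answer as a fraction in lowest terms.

Condition on how many of the transferred beads are yellow (from Urn I: 3 yellow of 5; then Urn II has 17 total).
  0 yellow: C(3,0)C(2,2)/C(5,2) = 1/10; then P = 6/17
  1 yellow: C(3,1)C(2,1)/C(5,2) = 3/5; then P = 7/17
  2 yellow: C(3,2)C(2,0)/C(5,2) = 3/10; then P = 8/17
P(yellow from Urn II) = 36/85 ≈ 0.4235.

36/85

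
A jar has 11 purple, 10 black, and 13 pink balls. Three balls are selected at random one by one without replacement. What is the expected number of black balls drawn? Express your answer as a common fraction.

15/17

By linearity of expectation, E[X] = Σ P(draw i is black); by symmetry each draw (even without replacement) has P(black) = 10/34.
E[X] = 3 · 10/34 = 15/17 ≈ 0.8824.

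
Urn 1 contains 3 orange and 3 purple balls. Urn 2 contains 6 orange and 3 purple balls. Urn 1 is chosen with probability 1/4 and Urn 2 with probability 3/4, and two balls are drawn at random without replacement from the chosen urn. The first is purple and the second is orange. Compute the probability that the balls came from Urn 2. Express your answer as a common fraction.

P(E | Urn 1) = 3/10; P(E | Urn 2) = 1/4.
P(E) = 1/4·3/10 + 3/4·1/4 = 21/80.
By Bayes' rule, P(Urn 2 | E) = 3/16 / 21/80 = 5/7 ≈ 0.7143.

5/7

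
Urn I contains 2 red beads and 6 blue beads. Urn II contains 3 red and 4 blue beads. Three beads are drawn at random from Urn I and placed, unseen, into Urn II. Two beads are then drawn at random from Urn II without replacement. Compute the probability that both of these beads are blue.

31/84

Condition on how many of the transferred beads are blue (from Urn I: 6 blue of 8; then Urn II has 10 total).
  1 blue: C(6,1)C(2,2)/C(8,3) = 3/28; then P = C(5,2)/C(10,2) = 2/9
  2 blue: C(6,2)C(2,1)/C(8,3) = 15/28; then P = C(6,2)/C(10,2) = 1/3
  3 blue: C(6,3)C(2,0)/C(8,3) = 5/14; then P = C(7,2)/C(10,2) = 7/15
P(both blue) = 31/84 ≈ 0.3690.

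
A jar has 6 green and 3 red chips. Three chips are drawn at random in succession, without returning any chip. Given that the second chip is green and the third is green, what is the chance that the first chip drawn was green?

P(first=green and the second chip is green and the third is green) = (6/9)·(5/8)·(4/7) = 5/21.
P(E) = Σ over first color = 5/21 + 5/28 = 5/12.
By Bayes, P(first=green | E) = 5/21 / 5/12 = 4/7 ≈ 0.5714.

4/7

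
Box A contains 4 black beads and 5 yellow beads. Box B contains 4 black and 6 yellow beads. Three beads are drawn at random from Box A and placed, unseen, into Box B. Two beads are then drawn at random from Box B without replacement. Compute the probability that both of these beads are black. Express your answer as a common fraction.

71/468

Condition on how many of the transferred beads are black (from Box A: 4 black of 9; then Box B has 13 total).
  0 black: C(4,0)C(5,3)/C(9,3) = 5/42; then P = C(4,2)/C(13,2) = 1/13
  1 black: C(4,1)C(5,2)/C(9,3) = 10/21; then P = C(5,2)/C(13,2) = 5/39
  2 black: C(4,2)C(5,1)/C(9,3) = 5/14; then P = C(6,2)/C(13,2) = 5/26
  3 black: C(4,3)C(5,0)/C(9,3) = 1/21; then P = C(7,2)/C(13,2) = 7/26
P(both black) = 71/468 ≈ 0.1517.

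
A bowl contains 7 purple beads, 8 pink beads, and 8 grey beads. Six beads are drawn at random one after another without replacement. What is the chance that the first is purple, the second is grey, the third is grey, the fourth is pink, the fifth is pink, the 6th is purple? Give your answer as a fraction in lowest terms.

Multiply the conditional probability of each draw in order, without replacement, so each draw removes one from its color and from the total.
P = (7/23) · (8/22) · (7/21) · (8/20) · (7/19) · (6/18) = 392/216315 ≈ 0.0018.

392/216315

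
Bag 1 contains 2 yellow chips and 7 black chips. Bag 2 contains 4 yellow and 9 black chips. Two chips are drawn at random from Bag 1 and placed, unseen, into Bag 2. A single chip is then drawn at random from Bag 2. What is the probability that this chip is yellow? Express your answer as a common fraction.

Condition on how many of the transferred chips are yellow (from Bag 1: 2 yellow of 9; then Bag 2 has 15 total).
  0 yellow: C(2,0)C(7,2)/C(9,2) = 7/12; then P = 4/15
  1 yellow: C(2,1)C(7,1)/C(9,2) = 7/18; then P = 5/15
  2 yellow: C(2,2)C(7,0)/C(9,2) = 1/36; then P = 6/15
P(yellow from Bag 2) = 8/27 ≈ 0.2963.

8/27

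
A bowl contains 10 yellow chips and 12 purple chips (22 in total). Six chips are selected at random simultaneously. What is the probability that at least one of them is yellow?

Use the complement: P(at least one yellow) = 1 − P(no yellow).
P(none) = C(12,6)/C(22,6) = 924/74613.
So P = 1 − 924/74613 = 319/323 ≈ 0.9876.

319/323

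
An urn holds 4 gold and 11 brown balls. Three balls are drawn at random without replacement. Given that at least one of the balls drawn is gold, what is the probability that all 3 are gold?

2/145

P(all 3 gold) = C(4,3)/C(15,3) = 4/455; P(at least one gold) = 1 − C(11,3)/C(15,3) = 58/91.
Since 'all 3 gold' ⊆ 'at least one gold', P(all 3 | at least one) = 4/455 / 58/91 = 2/145 ≈ 0.0138.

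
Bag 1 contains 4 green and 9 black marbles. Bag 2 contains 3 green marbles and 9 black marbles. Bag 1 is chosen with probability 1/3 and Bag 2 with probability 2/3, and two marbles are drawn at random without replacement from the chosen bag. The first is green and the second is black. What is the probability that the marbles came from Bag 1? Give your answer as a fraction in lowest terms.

P(E | Bag 1) = 3/13; P(E | Bag 2) = 9/44.
P(E) = 1/3·3/13 + 2/3·9/44 = 61/286.
By Bayes' rule, P(Bag 1 | E) = 1/13 / 61/286 = 22/61 ≈ 0.3607.

22/61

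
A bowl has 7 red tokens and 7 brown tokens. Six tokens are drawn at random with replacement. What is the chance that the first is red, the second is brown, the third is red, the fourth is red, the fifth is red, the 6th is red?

1/64

Multiply the conditional probability of each draw in order, with replacement (the composition resets each draw).
P = (7/14) · (7/14) · (7/14) · (7/14) · (7/14) · (7/14) = 1/64 ≈ 0.0156.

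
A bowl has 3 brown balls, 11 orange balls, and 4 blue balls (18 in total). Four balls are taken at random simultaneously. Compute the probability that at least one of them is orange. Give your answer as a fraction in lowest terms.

605/612

Use the complement: P(at least one orange) = 1 − P(no orange).
P(none) = C(7,4)/C(18,4) = 35/3060.
So P = 1 − 35/3060 = 605/612 ≈ 0.9886.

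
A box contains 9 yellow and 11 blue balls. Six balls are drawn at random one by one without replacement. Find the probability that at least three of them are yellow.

Sum the hypergeometric tail for j = 3,…,6 yellow balls.
Favorable = C(9,3)·C(11,3) + C(9,4)·C(11,2) + C(9,5)·C(11,1) + C(9,6)·C(11,0) = 22260; total = C(20,6) = 38760.
P = 22260/38760 = 371/646 ≈ 0.5743.

371/646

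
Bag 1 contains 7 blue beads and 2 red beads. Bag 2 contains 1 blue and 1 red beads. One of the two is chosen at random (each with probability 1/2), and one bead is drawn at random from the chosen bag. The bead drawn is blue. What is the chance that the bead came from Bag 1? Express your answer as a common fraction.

14/23

P(blue | Bag 1) = 7/9; P(blue | Bag 2) = 1/2.
P(blue) = 1/2·7/9 + 1/2·1/2 = 23/36.
By Bayes' rule, P(Bag 1 | blue) = 7/18 / 23/36 = 14/23 ≈ 0.6087.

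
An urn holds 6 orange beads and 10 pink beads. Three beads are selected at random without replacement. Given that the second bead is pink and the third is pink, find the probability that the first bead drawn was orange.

3/7

P(first=orange and the second bead is pink and the third is pink) = (6/16)·(10/15)·(9/14) = 9/56.
P(E) = Σ over first color = 9/56 + 3/14 = 3/8.
By Bayes, P(first=orange | E) = 9/56 / 3/8 = 3/7 ≈ 0.4286.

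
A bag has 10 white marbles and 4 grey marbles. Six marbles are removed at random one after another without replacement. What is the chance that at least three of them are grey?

Sum the hypergeometric tail for j = 3,…,4 grey marbles.
Favorable = C(4,3)·C(10,3) + C(4,4)·C(10,2) = 525; total = C(14,6) = 3003.
P = 525/3003 = 25/143 ≈ 0.1748.

25/143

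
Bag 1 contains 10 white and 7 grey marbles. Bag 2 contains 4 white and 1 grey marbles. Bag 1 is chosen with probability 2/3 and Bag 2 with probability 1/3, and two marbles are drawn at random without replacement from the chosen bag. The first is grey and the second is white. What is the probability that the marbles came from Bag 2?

P(E | Bag 1) = 35/136; P(E | Bag 2) = 1/5.
P(E) = 2/3·35/136 + 1/3·1/5 = 81/340.
By Bayes' rule, P(Bag 2 | E) = 1/15 / 81/340 = 68/243 ≈ 0.2798.

68/243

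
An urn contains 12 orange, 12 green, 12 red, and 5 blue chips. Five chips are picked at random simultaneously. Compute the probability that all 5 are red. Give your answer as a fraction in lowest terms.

Unordered draws without replacement: count favorable combinations over C(41,5).
Favorable = C(12,0) · C(12,0) · C(12,5) · C(5,0) = 792; total = C(41,5) = 749398.
P = 792/749398 = 396/374699 ≈ 0.0011.

396/374699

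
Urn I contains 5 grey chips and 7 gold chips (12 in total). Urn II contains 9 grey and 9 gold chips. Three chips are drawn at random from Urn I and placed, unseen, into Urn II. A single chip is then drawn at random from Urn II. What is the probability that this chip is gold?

43/84

Condition on how many of the transferred chips are gold (from Urn I: 7 gold of 12; then Urn II has 21 total).
  0 gold: C(7,0)C(5,3)/C(12,3) = 1/22; then P = 9/21
  1 gold: C(7,1)C(5,2)/C(12,3) = 7/22; then P = 10/21
  2 gold: C(7,2)C(5,1)/C(12,3) = 21/44; then P = 11/21
  3 gold: C(7,3)C(5,0)/C(12,3) = 7/44; then P = 12/21
P(gold from Urn II) = 43/84 ≈ 0.5119.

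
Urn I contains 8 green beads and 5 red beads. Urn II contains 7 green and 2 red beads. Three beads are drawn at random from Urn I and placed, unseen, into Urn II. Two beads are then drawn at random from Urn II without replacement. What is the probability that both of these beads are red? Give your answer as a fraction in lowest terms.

Condition on how many of the transferred beads are red (from Urn I: 5 red of 13; then Urn II has 12 total).
  0 red: C(5,0)C(8,3)/C(13,3) = 28/143; then P = C(2,2)/C(12,2) = 1/66
  1 red: C(5,1)C(8,2)/C(13,3) = 70/143; then P = C(3,2)/C(12,2) = 1/22
  2 red: C(5,2)C(8,1)/C(13,3) = 40/143; then P = C(4,2)/C(12,2) = 1/11
  3 red: C(5,3)C(8,0)/C(13,3) = 5/143; then P = C(5,2)/C(12,2) = 5/33
P(both red) = 8/143 ≈ 0.0559.

8/143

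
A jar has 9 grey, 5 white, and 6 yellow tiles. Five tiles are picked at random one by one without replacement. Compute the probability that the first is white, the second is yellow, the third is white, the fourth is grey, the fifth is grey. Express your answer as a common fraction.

3/646

Multiply the conditional probability of each draw in order, without replacement, so each draw removes one from its color and from the total.
P = (5/20) · (6/19) · (4/18) · (9/17) · (8/16) = 3/646 ≈ 0.0046.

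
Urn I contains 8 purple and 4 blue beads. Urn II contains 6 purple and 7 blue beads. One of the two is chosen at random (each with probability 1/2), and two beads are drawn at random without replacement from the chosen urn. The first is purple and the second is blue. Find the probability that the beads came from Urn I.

208/439

P(E | Urn I) = 8/33; P(E | Urn II) = 7/26.
P(E) = 1/2·8/33 + 1/2·7/26 = 439/1716.
By Bayes' rule, P(Urn I | E) = 4/33 / 439/1716 = 208/439 ≈ 0.4738.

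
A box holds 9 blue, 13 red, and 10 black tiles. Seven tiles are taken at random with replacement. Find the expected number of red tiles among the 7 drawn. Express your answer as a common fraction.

By linearity of expectation, E[X] = Σ P(draw i is red); each independent draw has P(red) = 13/32.
E[X] = 7 · 13/32 = 91/32 ≈ 2.8438.

91/32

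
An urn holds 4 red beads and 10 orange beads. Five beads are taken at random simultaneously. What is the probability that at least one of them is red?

Use the complement: P(at least one red) = 1 − P(no red).
P(none) = C(10,5)/C(14,5) = 252/2002.
So P = 1 − 252/2002 = 125/143 ≈ 0.8741.

125/143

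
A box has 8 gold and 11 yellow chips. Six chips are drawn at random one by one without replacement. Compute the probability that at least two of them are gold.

547/646

Sum the hypergeometric tail for j = 2,…,6 gold chips.
Favorable = C(8,2)·C(11,4) + C(8,3)·C(11,3) + C(8,4)·C(11,2) + C(8,5)·C(11,1) + C(8,6)·C(11,0) = 22974; total = C(19,6) = 27132.
P = 22974/27132 = 547/646 ≈ 0.8467.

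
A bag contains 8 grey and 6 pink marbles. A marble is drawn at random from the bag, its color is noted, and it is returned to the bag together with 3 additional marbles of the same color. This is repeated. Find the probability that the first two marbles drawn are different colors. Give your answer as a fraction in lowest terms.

48/119

Either grey then pink, or pink then grey; after the first draw the total is 17.
P = (8/14)·(6/17) + (6/14)·(8/17) = 48/119 ≈ 0.4034.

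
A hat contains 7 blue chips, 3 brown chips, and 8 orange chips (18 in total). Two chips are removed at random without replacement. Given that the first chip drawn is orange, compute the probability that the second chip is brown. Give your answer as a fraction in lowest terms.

After removing 1 orange, the hat has 3 brown out of 17 remaining.
P(second is brown | given) = 3/17 ≈ 0.1765.

3/17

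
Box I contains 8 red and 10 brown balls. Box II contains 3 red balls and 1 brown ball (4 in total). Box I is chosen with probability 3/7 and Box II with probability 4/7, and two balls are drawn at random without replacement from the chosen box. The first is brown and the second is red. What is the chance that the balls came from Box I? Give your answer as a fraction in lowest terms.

P(E | Box I) = 40/153; P(E | Box II) = 1/4.
P(E) = 3/7·40/153 + 4/7·1/4 = 13/51.
By Bayes' rule, P(Box I | E) = 40/357 / 13/51 = 40/91 ≈ 0.4396.

40/91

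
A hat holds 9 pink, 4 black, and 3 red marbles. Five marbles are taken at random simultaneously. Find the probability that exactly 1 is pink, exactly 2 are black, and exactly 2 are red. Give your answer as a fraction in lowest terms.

27/728

Unordered draws without replacement: count favorable combinations over C(16,5).
Favorable = C(9,1) · C(4,2) · C(3,2) = 162; total = C(16,5) = 4368.
P = 162/4368 = 27/728 ≈ 0.0371.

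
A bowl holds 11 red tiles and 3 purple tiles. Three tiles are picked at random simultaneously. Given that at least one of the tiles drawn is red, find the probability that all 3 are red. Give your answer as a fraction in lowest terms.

5/11

P(all 3 red) = C(11,3)/C(14,3) = 165/364; P(at least one red) = 1 − C(3,3)/C(14,3) = 363/364.
Since 'all 3 red' ⊆ 'at least one red', P(all 3 | at least one) = 165/364 / 363/364 = 5/11 ≈ 0.4545.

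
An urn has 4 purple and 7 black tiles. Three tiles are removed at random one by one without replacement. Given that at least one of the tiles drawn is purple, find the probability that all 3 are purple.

2/65

P(all 3 purple) = C(4,3)/C(11,3) = 4/165; P(at least one purple) = 1 − C(7,3)/C(11,3) = 26/33.
Since 'all 3 purple' ⊆ 'at least one purple', P(all 3 | at least one) = 4/165 / 26/33 = 2/65 ≈ 0.0308.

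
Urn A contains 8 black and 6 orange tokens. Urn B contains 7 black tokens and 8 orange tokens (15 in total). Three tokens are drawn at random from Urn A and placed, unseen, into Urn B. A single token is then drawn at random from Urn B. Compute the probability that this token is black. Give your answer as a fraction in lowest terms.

61/126

Condition on how many of the transferred tokens are black (from Urn A: 8 black of 14; then Urn B has 18 total).
  0 black: C(8,0)C(6,3)/C(14,3) = 5/91; then P = 7/18
  1 black: C(8,1)C(6,2)/C(14,3) = 30/91; then P = 8/18
  2 black: C(8,2)C(6,1)/C(14,3) = 6/13; then P = 9/18
  3 black: C(8,3)C(6,0)/C(14,3) = 2/13; then P = 10/18
P(black from Urn B) = 61/126 ≈ 0.4841.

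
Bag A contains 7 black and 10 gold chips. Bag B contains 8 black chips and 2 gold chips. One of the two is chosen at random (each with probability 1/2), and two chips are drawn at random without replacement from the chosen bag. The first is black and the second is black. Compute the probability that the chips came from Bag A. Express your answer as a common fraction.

135/679

P(E | Bag A) = 21/136; P(E | Bag B) = 28/45.
P(E) = 1/2·21/136 + 1/2·28/45 = 4753/12240.
By Bayes' rule, P(Bag A | E) = 21/272 / 4753/12240 = 135/679 ≈ 0.1988.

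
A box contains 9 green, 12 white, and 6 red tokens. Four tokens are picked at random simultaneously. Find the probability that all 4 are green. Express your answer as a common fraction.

Unordered draws without replacement: count favorable combinations over C(27,4).
Favorable = C(9,4) · C(12,0) · C(6,0) = 126; total = C(27,4) = 17550.
P = 126/17550 = 7/975 ≈ 0.0072.

7/975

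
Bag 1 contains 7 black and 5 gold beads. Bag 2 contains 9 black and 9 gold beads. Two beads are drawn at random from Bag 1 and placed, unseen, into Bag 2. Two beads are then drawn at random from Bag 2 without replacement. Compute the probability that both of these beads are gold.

2881/12540

Condition on how many of the transferred beads are gold (from Bag 1: 5 gold of 12; then Bag 2 has 20 total).
  0 gold: C(5,0)C(7,2)/C(12,2) = 7/22; then P = C(9,2)/C(20,2) = 18/95
  1 gold: C(5,1)C(7,1)/C(12,2) = 35/66; then P = C(10,2)/C(20,2) = 9/38
  2 gold: C(5,2)C(7,0)/C(12,2) = 5/33; then P = C(11,2)/C(20,2) = 11/38
P(both gold) = 2881/12540 ≈ 0.2297.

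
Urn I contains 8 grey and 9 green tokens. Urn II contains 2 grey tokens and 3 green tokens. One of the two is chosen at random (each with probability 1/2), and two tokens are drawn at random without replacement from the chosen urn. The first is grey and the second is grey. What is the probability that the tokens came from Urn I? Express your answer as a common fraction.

P(E | Urn I) = 7/34; P(E | Urn II) = 1/10.
P(E) = 1/2·7/34 + 1/2·1/10 = 13/85.
By Bayes' rule, P(Urn I | E) = 7/68 / 13/85 = 35/52 ≈ 0.6731.

35/52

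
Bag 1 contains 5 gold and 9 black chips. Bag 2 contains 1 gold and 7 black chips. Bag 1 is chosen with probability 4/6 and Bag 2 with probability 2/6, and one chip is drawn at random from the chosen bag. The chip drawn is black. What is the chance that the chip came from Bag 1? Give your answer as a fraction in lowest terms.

P(black | Bag 1) = 9/14; P(black | Bag 2) = 7/8.
P(black) = 2/3·9/14 + 1/3·7/8 = 121/168.
By Bayes' rule, P(Bag 1 | black) = 3/7 / 121/168 = 72/121 ≈ 0.5950.

72/121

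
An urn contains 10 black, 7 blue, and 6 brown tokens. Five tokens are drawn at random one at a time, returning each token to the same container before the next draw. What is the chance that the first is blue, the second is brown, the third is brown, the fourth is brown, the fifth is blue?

10584/6436343

Multiply the conditional probability of each draw in order, with replacement (the composition resets each draw).
P = (7/23) · (6/23) · (6/23) · (6/23) · (7/23) = 10584/6436343 ≈ 0.0016.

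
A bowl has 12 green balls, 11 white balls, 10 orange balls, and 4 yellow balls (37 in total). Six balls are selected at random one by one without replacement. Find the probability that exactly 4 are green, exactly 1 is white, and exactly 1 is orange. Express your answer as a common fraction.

825/35224

Unordered draws without replacement: count favorable combinations over C(37,6).
Favorable = C(12,4) · C(11,1) · C(10,1) · C(4,0) = 54450; total = C(37,6) = 2324784.
P = 54450/2324784 = 825/35224 ≈ 0.0234.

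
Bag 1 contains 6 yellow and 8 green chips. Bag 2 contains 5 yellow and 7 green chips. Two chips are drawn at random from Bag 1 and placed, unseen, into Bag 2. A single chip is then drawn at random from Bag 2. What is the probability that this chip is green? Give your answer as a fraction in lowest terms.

57/98

Condition on how many of the transferred chips are green (from Bag 1: 8 green of 14; then Bag 2 has 14 total).
  0 green: C(8,0)C(6,2)/C(14,2) = 15/91; then P = 7/14
  1 green: C(8,1)C(6,1)/C(14,2) = 48/91; then P = 8/14
  2 green: C(8,2)C(6,0)/C(14,2) = 4/13; then P = 9/14
P(green from Bag 2) = 57/98 ≈ 0.5816.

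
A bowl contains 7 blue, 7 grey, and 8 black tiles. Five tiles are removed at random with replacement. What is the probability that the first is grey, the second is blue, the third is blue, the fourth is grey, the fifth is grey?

Multiply the conditional probability of each draw in order, with replacement (the composition resets each draw).
P = (7/22) · (7/22) · (7/22) · (7/22) · (7/22) = 16807/5153632 ≈ 0.0033.

16807/5153632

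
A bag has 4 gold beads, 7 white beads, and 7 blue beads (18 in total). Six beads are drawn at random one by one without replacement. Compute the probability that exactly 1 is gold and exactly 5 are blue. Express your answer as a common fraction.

1/221

Unordered draws without replacement: count favorable combinations over C(18,6).
Favorable = C(4,1) · C(7,0) · C(7,5) = 84; total = C(18,6) = 18564.
P = 84/18564 = 1/221 ≈ 0.0045.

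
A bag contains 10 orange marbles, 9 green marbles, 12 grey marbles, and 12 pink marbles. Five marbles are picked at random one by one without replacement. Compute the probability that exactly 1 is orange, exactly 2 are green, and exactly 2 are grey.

Unordered draws without replacement: count favorable combinations over C(43,5).
Favorable = C(10,1) · C(9,2) · C(12,2) · C(12,0) = 23760; total = C(43,5) = 962598.
P = 23760/962598 = 3960/160433 ≈ 0.0247.

3960/160433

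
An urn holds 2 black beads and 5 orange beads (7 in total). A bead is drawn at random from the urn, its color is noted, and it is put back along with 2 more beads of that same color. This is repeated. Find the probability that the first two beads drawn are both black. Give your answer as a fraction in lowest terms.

8/63

After a black draw the urn holds 4 black out of 9.
P = (2/7)·(4/9) = 8/63 ≈ 0.1270.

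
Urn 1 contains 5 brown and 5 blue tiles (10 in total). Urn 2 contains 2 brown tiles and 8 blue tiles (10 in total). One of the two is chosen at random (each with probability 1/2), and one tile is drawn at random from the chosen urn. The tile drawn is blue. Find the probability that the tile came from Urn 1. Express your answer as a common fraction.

5/13

P(blue | Urn 1) = 1/2; P(blue | Urn 2) = 4/5.
P(blue) = 1/2·1/2 + 1/2·4/5 = 13/20.
By Bayes' rule, P(Urn 1 | blue) = 1/4 / 13/20 = 5/13 ≈ 0.3846.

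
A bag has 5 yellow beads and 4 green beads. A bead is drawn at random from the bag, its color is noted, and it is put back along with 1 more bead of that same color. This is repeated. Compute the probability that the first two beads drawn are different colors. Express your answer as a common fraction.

Either yellow then green, or green then yellow; after the first draw the total is 10.
P = (5/9)·(4/10) + (4/9)·(5/10) = 4/9 ≈ 0.4444.

4/9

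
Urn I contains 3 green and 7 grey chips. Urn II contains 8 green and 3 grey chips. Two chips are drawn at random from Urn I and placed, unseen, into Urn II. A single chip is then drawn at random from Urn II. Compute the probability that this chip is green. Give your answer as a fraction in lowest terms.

Condition on how many of the transferred chips are green (from Urn I: 3 green of 10; then Urn II has 13 total).
  0 green: C(3,0)C(7,2)/C(10,2) = 7/15; then P = 8/13
  1 green: C(3,1)C(7,1)/C(10,2) = 7/15; then P = 9/13
  2 green: C(3,2)C(7,0)/C(10,2) = 1/15; then P = 10/13
P(green from Urn II) = 43/65 ≈ 0.6615.

43/65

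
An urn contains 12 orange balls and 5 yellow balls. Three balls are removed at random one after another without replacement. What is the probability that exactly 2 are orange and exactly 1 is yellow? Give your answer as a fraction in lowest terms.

33/68

Unordered draws without replacement: count favorable combinations over C(17,3).
Favorable = C(12,2) · C(5,1) = 330; total = C(17,3) = 680.
P = 330/680 = 33/68 ≈ 0.4853.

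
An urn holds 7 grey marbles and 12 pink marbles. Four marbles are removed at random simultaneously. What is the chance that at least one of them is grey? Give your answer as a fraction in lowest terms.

Use the complement: P(at least one grey) = 1 − P(no grey).
P(none) = C(12,4)/C(19,4) = 495/3876.
So P = 1 − 495/3876 = 1127/1292 ≈ 0.8723.

1127/1292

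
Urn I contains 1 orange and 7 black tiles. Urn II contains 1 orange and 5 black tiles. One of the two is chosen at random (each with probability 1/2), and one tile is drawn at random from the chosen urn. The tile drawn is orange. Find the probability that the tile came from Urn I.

P(orange | Urn I) = 1/8; P(orange | Urn II) = 1/6.
P(orange) = 1/2·1/8 + 1/2·1/6 = 7/48.
By Bayes' rule, P(Urn I | orange) = 1/16 / 7/48 = 3/7 ≈ 0.4286.

3/7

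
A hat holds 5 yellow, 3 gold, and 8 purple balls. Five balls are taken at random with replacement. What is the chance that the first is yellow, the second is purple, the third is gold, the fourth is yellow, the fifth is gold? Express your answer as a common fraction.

Multiply the conditional probability of each draw in order, with replacement (the composition resets each draw).
P = (5/16) · (8/16) · (3/16) · (5/16) · (3/16) = 225/131072 ≈ 0.0017.

225/131072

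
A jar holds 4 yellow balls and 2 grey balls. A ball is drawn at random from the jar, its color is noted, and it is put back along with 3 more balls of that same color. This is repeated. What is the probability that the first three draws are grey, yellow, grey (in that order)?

Track the composition after each reinforcement of +3.
P = (2/6) · (4/9) · (5/12) = 5/81 ≈ 0.0617.

5/81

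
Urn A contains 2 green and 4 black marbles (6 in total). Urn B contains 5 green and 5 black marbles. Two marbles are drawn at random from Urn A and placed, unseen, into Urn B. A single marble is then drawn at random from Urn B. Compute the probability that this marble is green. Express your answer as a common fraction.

17/36

Condition on how many of the transferred marbles are green (from Urn A: 2 green of 6; then Urn B has 12 total).
  0 green: C(2,0)C(4,2)/C(6,2) = 2/5; then P = 5/12
  1 green: C(2,1)C(4,1)/C(6,2) = 8/15; then P = 6/12
  2 green: C(2,2)C(4,0)/C(6,2) = 1/15; then P = 7/12
P(green from Urn B) = 17/36 ≈ 0.4722.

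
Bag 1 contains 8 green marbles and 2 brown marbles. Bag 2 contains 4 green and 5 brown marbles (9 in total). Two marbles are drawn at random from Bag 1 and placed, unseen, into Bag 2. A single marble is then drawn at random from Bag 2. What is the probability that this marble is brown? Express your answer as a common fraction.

Condition on how many of the transferred marbles are brown (from Bag 1: 2 brown of 10; then Bag 2 has 11 total).
  0 brown: C(2,0)C(8,2)/C(10,2) = 28/45; then P = 5/11
  1 brown: C(2,1)C(8,1)/C(10,2) = 16/45; then P = 6/11
  2 brown: C(2,2)C(8,0)/C(10,2) = 1/45; then P = 7/11
P(brown from Bag 2) = 27/55 ≈ 0.4909.

27/55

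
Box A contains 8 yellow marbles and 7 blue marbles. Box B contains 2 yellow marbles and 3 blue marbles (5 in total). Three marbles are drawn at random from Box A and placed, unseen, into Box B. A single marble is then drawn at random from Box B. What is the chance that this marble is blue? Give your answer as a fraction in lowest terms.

11/20

Condition on how many of the transferred marbles are blue (from Box A: 7 blue of 15; then Box B has 8 total).
  0 blue: C(7,0)C(8,3)/C(15,3) = 8/65; then P = 3/8
  1 blue: C(7,1)C(8,2)/C(15,3) = 28/65; then P = 4/8
  2 blue: C(7,2)C(8,1)/C(15,3) = 24/65; then P = 5/8
  3 blue: C(7,3)C(8,0)/C(15,3) = 1/13; then P = 6/8
P(blue from Box B) = 11/20 ≈ 0.5500.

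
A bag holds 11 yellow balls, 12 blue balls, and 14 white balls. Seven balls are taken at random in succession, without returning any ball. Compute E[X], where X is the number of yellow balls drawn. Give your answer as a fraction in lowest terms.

By linearity of expectation, E[X] = Σ P(draw i is yellow); by symmetry each draw (even without replacement) has P(yellow) = 11/37.
E[X] = 7 · 11/37 = 77/37 ≈ 2.0811.

77/37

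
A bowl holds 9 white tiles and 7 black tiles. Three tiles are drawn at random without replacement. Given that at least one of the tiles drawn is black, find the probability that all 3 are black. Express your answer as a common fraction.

5/68

P(all 3 black) = C(7,3)/C(16,3) = 1/16; P(at least one black) = 1 − C(9,3)/C(16,3) = 17/20.
Since 'all 3 black' ⊆ 'at least one black', P(all 3 | at least one) = 1/16 / 17/20 = 5/68 ≈ 0.0735.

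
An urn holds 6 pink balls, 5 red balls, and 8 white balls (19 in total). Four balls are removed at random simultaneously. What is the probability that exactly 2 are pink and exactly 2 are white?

35/323

Unordered draws without replacement: count favorable combinations over C(19,4).
Favorable = C(6,2) · C(5,0) · C(8,2) = 420; total = C(19,4) = 3876.
P = 420/3876 = 35/323 ≈ 0.1084.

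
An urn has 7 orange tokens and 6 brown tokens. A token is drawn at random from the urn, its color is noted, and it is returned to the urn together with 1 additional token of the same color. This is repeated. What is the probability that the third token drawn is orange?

Sum over the four possibilities for the first two draws (orange/not-orange each), tracking how the orange count and total change by +1 per draw.
P(third is orange) = 7/13 ≈ 0.5385. (In a Pólya urn every draw has the same marginal probability 7/13.)

7/13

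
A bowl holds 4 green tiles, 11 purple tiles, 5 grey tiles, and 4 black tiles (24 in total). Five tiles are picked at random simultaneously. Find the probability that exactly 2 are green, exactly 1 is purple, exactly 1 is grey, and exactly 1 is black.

Unordered draws without replacement: count favorable combinations over C(24,5).
Favorable = C(4,2) · C(11,1) · C(5,1) · C(4,1) = 1320; total = C(24,5) = 42504.
P = 1320/42504 = 5/161 ≈ 0.0311.

5/161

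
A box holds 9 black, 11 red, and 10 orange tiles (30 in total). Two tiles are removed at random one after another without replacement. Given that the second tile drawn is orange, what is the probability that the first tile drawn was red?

P(first=red and the second tile drawn is orange) = (11/30)·(10/29) = 11/87.
P(the second tile drawn is orange) = Σ over first color = 3/29 + 11/87 + 3/29 = 1/3.
By Bayes, P(first=red | the second tile drawn is orange) = 11/87 / 1/3 = 11/29 ≈ 0.3793.

11/29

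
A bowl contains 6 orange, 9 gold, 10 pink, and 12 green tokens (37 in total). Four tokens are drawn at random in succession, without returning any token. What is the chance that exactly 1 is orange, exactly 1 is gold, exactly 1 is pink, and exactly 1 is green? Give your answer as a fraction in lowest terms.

432/4403

Unordered draws without replacement: count favorable combinations over C(37,4).
Favorable = C(6,1) · C(9,1) · C(10,1) · C(12,1) = 6480; total = C(37,4) = 66045.
P = 6480/66045 = 432/4403 ≈ 0.0981.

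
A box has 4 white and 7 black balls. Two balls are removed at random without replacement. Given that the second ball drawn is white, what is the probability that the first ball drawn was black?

7/10

P(first=black and the second ball drawn is white) = (7/11)·(4/10) = 14/55.
P(the second ball drawn is white) = Σ over first color = 6/55 + 14/55 = 4/11.
By Bayes, P(first=black | the second ball drawn is white) = 14/55 / 4/11 = 7/10 ≈ 0.7000.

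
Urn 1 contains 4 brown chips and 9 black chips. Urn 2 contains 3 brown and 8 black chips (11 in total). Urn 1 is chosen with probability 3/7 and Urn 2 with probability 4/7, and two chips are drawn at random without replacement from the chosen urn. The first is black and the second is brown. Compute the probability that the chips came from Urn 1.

165/373

P(E | Urn 1) = 3/13; P(E | Urn 2) = 12/55.
P(E) = 3/7·3/13 + 4/7·12/55 = 1119/5005.
By Bayes' rule, P(Urn 1 | E) = 9/91 / 1119/5005 = 165/373 ≈ 0.4424.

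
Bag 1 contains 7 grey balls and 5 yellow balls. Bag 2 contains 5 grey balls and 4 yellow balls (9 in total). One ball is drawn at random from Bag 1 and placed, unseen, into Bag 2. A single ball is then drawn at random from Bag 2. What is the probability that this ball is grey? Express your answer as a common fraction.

Condition on how many of the transferred balls are grey (from Bag 1: 7 grey of 12; then Bag 2 has 10 total).
  0 grey: C(7,0)C(5,1)/C(12,1) = 5/12; then P = 5/10
  1 grey: C(7,1)C(5,0)/C(12,1) = 7/12; then P = 6/10
P(grey from Bag 2) = 67/120 ≈ 0.5583.

67/120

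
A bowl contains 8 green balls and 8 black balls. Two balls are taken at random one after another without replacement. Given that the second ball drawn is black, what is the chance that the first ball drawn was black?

7/15

P(first=black and the second ball drawn is black) = (8/16)·(7/15) = 7/30.
P(the second ball drawn is black) = Σ over first color = 4/15 + 7/30 = 1/2.
By Bayes, P(first=black | the second ball drawn is black) = 7/30 / 1/2 = 7/15 ≈ 0.4667.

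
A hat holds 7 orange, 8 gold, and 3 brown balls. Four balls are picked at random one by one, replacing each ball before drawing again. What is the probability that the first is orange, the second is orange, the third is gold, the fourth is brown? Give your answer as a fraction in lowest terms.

49/4374

Multiply the conditional probability of each draw in order, with replacement (the composition resets each draw).
P = (7/18) · (7/18) · (8/18) · (3/18) = 49/4374 ≈ 0.0112.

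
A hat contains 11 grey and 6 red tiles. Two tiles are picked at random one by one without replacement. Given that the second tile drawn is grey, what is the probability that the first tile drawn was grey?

5/8

P(first=grey and the second tile drawn is grey) = (11/17)·(10/16) = 55/136.
P(the second tile drawn is grey) = Σ over first color = 55/136 + 33/136 = 11/17.
By Bayes, P(first=grey | the second tile drawn is grey) = 55/136 / 11/17 = 5/8 ≈ 0.6250.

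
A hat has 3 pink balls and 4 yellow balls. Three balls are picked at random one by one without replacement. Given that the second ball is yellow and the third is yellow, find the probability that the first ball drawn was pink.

P(first=pink and the second ball is yellow and the third is yellow) = (3/7)·(4/6)·(3/5) = 6/35.
P(E) = Σ over first color = 6/35 + 4/35 = 2/7.
By Bayes, P(first=pink | E) = 6/35 / 2/7 = 3/5 ≈ 0.6000.

3/5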